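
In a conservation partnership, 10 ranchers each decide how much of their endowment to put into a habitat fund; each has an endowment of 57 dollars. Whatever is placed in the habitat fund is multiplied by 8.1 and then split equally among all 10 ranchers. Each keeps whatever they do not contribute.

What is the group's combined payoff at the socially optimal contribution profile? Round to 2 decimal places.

4617.00 dollars

Each contributed unit returns 8.100 to the group as a whole (0.8100 to each of 10 players), which exceeds 1, so the social optimum is full contribution: group total = 8.100 × 570 = 4617.00.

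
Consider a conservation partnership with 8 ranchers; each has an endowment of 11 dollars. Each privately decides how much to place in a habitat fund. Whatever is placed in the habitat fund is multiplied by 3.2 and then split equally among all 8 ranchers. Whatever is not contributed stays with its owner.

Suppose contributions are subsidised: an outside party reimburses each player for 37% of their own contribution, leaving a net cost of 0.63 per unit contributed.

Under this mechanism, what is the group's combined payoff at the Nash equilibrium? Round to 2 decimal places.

Even with the mechanism, each unit contributed returns only (3.2/8) / 0.63 = 0.6349 per unit of net cost, so contributing nothing is still dominant.
Everyone keeps their endowment and the group total is 8 × 11 = 88.

88.00 dollars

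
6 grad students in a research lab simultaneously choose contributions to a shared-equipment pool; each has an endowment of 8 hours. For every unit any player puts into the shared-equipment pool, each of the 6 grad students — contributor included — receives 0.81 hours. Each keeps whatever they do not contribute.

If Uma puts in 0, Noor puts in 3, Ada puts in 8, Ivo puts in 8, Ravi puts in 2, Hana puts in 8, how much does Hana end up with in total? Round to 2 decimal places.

Total contributed: 0 + 3 + 8 + 8 + 2 + 8 = 29.
Each receives 0.81 × 29 = 23.49 from the shared-equipment pool.
Hana keeps 8 − 8 = 0, so Hana's payoff is 0 + 23.49 = 23.49.

23.49 hours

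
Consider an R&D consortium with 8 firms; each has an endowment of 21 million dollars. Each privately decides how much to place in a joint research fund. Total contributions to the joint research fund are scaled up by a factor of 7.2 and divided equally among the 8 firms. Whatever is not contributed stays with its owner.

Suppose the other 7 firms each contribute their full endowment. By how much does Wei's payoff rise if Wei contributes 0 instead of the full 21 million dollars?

2.10 million dollars

Switching from a contribution of 21 to 0 lets Wei keep an extra 21 million dollars, but lowers the joint research fund by 21, which costs Wei their own share of that drop: 7.2/8 × 21 = 18.90.
Net gain = 21 − 18.90 = 2.10. The private return per contributed unit (0.9000) is below 1, so free-riding is indeed the best response regardless of what the others do.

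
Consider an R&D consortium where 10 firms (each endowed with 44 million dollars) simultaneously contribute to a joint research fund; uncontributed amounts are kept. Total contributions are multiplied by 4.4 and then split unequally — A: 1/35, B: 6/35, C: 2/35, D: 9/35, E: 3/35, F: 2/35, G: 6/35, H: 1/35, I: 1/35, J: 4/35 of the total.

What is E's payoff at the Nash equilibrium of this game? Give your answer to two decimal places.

60.59 million dollars

Each unit j contributes comes back to j as 4.4 × (j's share), so j prefers to contribute only if that share exceeds 1/4.4 = 0.2273; otherwise keeping the unit dominates.
The only share above 0.2273 is D's 9/35, contributing 44; the remaining 9 contribute 0. Total contributed: 44.
E keeps 44 and receives 4.4 × 44 × 3/35 = 16.59 from the joint research fund, for a payoff of 60.59.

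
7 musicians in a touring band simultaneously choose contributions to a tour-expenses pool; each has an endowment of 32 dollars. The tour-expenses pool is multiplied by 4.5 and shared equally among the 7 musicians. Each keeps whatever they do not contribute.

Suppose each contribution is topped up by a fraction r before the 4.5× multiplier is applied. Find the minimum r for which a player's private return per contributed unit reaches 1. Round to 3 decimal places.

0.556

With matching at rate r, one contributed unit becomes (1 + r) in the tour-expenses pool and returns 4.5 × (1 + r) / 7 to the contributor.
Setting this equal to 1: 1 + r = 7/4.5 = 1.5556.
So the minimum matching rate is r = 1.5556 − 1 = 0.556.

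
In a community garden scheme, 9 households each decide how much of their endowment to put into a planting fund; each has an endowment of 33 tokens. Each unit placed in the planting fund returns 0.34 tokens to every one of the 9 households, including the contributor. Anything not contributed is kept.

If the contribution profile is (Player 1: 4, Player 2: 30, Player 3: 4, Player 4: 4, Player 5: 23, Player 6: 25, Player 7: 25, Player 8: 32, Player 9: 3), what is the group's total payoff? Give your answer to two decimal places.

Total contributed: 4 + 30 + 4 + 4 + 23 + 25 + 25 + 32 + 3 = 150; total kept: 9 × 33 − 150 = 147.
The planting fund pays out 0.34 × 9 × 150 = 459.00 in aggregate.
Group total = 147 + 459.00 = 606.00.

606.00 tokens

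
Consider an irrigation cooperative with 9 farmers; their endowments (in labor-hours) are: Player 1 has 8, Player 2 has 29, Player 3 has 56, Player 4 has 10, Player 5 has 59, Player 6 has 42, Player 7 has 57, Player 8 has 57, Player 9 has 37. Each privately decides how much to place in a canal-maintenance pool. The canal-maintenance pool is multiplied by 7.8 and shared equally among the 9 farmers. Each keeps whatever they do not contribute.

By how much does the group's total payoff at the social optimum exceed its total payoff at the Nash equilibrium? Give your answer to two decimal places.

The private return per contributed unit is 7.8/9 = 0.8667 < 1 for every player regardless of endowment, so the Nash equilibrium is zero contribution and the group total is Σ E_j = 8 + 29 + 56 + 10 + 59 + 42 + 57 + 57 + 37 = 355.
Each contributed unit returns 7.800 to the group, so the social optimum is full contribution by everyone: group total = 7.800 × 355 = 2769.00.
Efficiency loss = (7.800 − 1) × 355 = 2414.00.

2414.00 labor-hours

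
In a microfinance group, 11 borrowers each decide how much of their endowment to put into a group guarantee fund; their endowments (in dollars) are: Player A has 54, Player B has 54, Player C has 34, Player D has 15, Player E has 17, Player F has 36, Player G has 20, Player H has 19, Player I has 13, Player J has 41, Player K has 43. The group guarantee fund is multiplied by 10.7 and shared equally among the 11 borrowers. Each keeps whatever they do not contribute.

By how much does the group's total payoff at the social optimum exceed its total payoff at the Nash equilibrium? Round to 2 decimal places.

The private return per contributed unit is 10.7/11 = 0.9727 < 1 for every player regardless of endowment, so the Nash equilibrium is zero contribution and the group total is Σ E_j = 54 + 54 + 34 + 15 + 17 + 36 + 20 + 19 + 13 + 41 + 43 = 346.
Each contributed unit returns 10.700 to the group, so the social optimum is full contribution by everyone: group total = 10.700 × 346 = 3702.20.
Efficiency loss = (10.700 − 1) × 346 = 3356.20.

3356.20 dollars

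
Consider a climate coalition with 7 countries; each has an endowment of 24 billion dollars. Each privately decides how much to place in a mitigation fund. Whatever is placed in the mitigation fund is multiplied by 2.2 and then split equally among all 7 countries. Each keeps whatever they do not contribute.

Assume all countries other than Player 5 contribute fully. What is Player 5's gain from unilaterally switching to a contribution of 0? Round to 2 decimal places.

Switching from a contribution of 24 to 0 lets Player 5 keep an extra 24 billion dollars, but lowers the mitigation fund by 24, which costs Player 5 their own share of that drop: 2.2/7 × 24 = 7.54.
Net gain = 24 − 7.54 = 16.46. The private return per contributed unit (0.3143) is below 1, so free-riding is indeed the best response regardless of what the others do.

16.46 billion dollars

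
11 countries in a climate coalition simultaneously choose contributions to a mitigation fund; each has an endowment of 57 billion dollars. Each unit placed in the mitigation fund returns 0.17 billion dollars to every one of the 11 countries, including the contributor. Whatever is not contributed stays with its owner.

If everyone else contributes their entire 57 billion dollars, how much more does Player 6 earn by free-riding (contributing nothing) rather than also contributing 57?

47.31 billion dollars

Switching from a contribution of 57 to 0 lets Player 6 keep an extra 57 billion dollars, but lowers the mitigation fund by 57, which costs Player 6 their own share of that drop: 0.17 × 57 = 9.69.
Net gain = 57 − 9.69 = 47.31. The private return per contributed unit (0.17) is below 1, so free-riding is indeed the best response regardless of what the others do.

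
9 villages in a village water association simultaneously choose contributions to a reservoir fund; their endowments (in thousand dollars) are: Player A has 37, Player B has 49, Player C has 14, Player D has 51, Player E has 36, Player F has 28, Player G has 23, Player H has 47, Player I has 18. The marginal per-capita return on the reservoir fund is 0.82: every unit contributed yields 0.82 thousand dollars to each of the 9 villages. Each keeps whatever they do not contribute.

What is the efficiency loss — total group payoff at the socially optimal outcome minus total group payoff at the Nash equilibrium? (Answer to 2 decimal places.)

The private return per contributed unit is 0.82 < 1 for everyone, so the Nash equilibrium is zero contribution and the group total is Σ E_j = 37 + 49 + 14 + 51 + 36 + 28 + 23 + 47 + 18 = 303.
Each contributed unit returns 7.380 to the group, so the social optimum is full contribution by everyone: group total = 7.380 × 303 = 2236.14.
Efficiency loss = (7.380 − 1) × 303 = 1933.14.

1933.14 thousand dollars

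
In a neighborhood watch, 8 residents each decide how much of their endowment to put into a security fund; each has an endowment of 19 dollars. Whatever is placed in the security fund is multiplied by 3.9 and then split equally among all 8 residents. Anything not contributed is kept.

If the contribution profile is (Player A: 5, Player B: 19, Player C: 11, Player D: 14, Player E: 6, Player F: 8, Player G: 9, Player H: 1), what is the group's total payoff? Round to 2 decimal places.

Total contributed: 5 + 19 + 11 + 14 + 6 + 8 + 9 + 1 = 73; total kept: 8 × 19 − 73 = 79.
The security fund pays out 3.9 × 73 = 284.70 in aggregate.
Group total = 79 + 284.70 = 363.70.

363.70 dollars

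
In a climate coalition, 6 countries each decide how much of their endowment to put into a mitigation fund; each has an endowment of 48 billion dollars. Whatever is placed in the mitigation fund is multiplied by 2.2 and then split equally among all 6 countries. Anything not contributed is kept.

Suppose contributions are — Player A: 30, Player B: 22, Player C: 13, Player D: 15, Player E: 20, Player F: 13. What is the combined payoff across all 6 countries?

423.60 billion dollars

Total contributed: 30 + 22 + 13 + 15 + 20 + 13 = 113; total kept: 6 × 48 − 113 = 175.
The mitigation fund pays out 2.2 × 113 = 248.60 in aggregate.
Group total = 175 + 248.60 = 423.60.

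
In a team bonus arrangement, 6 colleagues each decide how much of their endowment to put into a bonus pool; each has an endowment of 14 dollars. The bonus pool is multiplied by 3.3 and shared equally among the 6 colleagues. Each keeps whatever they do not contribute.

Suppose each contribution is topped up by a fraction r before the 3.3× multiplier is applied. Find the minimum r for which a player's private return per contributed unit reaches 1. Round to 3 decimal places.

With matching at rate r, one contributed unit becomes (1 + r) in the bonus pool and returns 3.3 × (1 + r) / 6 to the contributor.
Setting this equal to 1: 1 + r = 6/3.3 = 1.8182.
So the minimum matching rate is r = 1.8182 − 1 = 0.818.

0.818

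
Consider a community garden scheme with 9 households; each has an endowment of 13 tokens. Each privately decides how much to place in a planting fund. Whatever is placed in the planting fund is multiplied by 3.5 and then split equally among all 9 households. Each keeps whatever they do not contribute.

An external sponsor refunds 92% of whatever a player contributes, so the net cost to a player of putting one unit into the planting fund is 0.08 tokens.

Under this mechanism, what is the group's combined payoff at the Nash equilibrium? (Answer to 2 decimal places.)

517.14 tokens

Under the mechanism each unit contributed yields (3.5/9) / 0.08 = 4.8611 back to its contributor per unit of net cost, which exceeds 1, making full contribution the dominant choice for everyone.
So the Nash equilibrium is full contribution by all 9; the group earns 9 × (13 × 0.92 + 3.5 × 13) = 517.14.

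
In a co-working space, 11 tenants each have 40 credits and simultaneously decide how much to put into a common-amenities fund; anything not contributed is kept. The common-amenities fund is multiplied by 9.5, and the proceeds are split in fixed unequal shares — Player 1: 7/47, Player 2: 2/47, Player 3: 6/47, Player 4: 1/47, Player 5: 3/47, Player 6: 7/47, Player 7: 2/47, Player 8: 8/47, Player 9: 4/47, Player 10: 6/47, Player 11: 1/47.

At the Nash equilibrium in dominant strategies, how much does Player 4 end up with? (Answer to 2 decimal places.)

80.43 credits

Player j's private return per contributed unit is 9.5 × (j's share). Contributing is weakly dominant for j when that share is at least 1/9.5 = 0.1053, and contributing 0 is dominant otherwise.
Player 1, Player 3, Player 6, Player 8 and Player 10 clear that bar, contributing 40 each; the remaining 6 contribute 0. Total contributed: 200.
Player 4 keeps 40 and receives 9.5 × 200 × 1/47 = 40.43 from the common-amenities fund, for a payoff of 80.43.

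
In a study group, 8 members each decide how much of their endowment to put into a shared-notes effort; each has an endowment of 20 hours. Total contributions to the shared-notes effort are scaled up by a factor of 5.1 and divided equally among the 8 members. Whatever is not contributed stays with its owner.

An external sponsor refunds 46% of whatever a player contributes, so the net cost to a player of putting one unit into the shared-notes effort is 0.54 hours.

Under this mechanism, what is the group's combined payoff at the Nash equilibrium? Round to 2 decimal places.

Under the mechanism each unit contributed yields (5.1/8) / 0.54 = 1.1806 back to its contributor per unit of net cost, which exceeds 1, making full contribution the dominant choice for everyone.
So the Nash equilibrium is full contribution by all 8; the group earns 8 × (20 × 0.46 + 5.1 × 20) = 889.60.

889.60 hours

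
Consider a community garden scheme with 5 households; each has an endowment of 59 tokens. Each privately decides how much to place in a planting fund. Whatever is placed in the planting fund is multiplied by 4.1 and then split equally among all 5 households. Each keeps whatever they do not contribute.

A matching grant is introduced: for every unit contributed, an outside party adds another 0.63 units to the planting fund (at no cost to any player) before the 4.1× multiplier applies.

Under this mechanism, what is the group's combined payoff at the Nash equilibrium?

1971.49 tokens

Under the mechanism each unit contributed yields 4.1 × 1.63 / 5 = 1.3366 back to its contributor per unit of net cost, which exceeds 1, making full contribution the dominant choice for everyone.
So the Nash equilibrium is full contribution by all 5; the group earns 4.1 × 1.63 × 295 = 1971.49.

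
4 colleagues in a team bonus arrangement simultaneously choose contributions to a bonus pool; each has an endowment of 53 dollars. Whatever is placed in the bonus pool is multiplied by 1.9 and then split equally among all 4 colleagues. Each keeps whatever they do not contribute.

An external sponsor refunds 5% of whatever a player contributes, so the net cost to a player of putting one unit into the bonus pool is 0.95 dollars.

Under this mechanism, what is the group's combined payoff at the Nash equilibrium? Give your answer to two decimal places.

212.00 dollars

The effective private return is (1.9/4) / 0.95 = 0.5000, which is still under 1, so the mechanism doesn't change anyone's dominant strategy: zero contribution.
Everyone keeps their endowment and the group total is 4 × 53 = 212.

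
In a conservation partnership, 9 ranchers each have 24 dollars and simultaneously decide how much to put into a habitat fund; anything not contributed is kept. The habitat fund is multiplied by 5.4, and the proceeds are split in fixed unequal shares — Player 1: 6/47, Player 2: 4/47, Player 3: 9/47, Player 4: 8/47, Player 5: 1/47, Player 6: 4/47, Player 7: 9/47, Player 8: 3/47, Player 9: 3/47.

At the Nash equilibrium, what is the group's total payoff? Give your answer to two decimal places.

A player with share s gets back 5.4·s per unit contributed, so full contribution is dominant for anyone with s > 1/5.4 = 0.1852 and zero contribution is dominant for anyone below.
The shares above 0.1852 belong to Player 3 and Player 7, contributing 24 each; the remaining 7 contribute 0. Total contributed: 48.
The habitat fund pays out 5.4 × 48 = 259.20 in total (split across the unequal shares, but the aggregate is all that matters for the group sum).
The 7 free-riders keep 24 each, adding 168. Group total = 168 + 259.20 = 427.20.

427.20 dollars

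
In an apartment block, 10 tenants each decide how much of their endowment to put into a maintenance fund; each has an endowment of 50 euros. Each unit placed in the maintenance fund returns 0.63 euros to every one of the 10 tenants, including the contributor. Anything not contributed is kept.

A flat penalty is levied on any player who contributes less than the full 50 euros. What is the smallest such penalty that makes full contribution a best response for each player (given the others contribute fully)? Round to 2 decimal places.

18.50 euros

Given the others contribute fully, the best deviation is to contribute 0 (any partial contribution still incurs the fine and gives up units whose private return 0.63 is below 1).
Deviating from 50 to 0 saves 50 euros but forfeits the deviator's share of the drop in the maintenance fund: 0.63 × 50 = 31.50.
So the deviation gain is 50 − 31.50 = 18.50, and the fine must be at least 18.50 euros to wipe it out.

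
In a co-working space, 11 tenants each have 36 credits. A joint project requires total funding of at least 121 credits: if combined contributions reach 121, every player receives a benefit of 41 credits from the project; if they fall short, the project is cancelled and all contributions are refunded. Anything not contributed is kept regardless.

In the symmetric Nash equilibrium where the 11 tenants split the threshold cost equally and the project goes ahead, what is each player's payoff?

Equal share of the threshold: 121/11 = 11.
At this profile no one gains by cutting their contribution: any cut drops the total below 121, the project is cancelled, contributions are refunded, and the deviator ends with 36, which is less than 36 − 11 + 41 = 66. Contributing more than 11 just wastes the excess. So contributing exactly 11 is a best response.
Each player's payoff: 36 − 11 + 41 = 66.

66 credits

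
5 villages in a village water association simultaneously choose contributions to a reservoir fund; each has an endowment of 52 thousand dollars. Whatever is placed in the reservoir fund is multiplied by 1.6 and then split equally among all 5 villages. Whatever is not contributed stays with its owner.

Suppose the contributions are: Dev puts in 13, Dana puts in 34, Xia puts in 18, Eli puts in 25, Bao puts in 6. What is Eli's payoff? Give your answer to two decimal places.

Total contributed: 13 + 34 + 18 + 25 + 6 = 96.
Each receives 1.6 × 96 / 5 = 30.72 from the reservoir fund.
Eli keeps 52 − 25 = 27, so Eli's payoff is 27 + 30.72 = 57.72.

57.72 thousand dollars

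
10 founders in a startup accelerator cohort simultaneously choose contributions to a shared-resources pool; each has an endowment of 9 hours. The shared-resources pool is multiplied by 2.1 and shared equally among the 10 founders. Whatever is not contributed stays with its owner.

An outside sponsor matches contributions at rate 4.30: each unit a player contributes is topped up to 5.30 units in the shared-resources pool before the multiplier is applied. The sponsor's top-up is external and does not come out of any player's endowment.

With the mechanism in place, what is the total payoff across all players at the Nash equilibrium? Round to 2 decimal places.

1001.70 hours

The effective private return per unit is now 2.1 × 5.30 / 10 = 1.1130 > 1, so every player's dominant strategy flips to full contribution.
At the Nash equilibrium everyone contributes 9. Group total payoff = 2.1 × 5.30 × 90 = 1001.70.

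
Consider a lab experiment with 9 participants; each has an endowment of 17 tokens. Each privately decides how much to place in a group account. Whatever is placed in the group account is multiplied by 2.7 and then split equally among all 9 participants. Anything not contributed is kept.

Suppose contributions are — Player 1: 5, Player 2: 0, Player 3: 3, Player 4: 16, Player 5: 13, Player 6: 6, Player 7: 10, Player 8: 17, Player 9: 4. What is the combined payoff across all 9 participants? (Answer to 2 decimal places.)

278.80 tokens

Total contributed: 5 + 0 + 3 + 16 + 13 + 6 + 10 + 17 + 4 = 74; total kept: 9 × 17 − 74 = 79.
The group account pays out 2.7 × 74 = 199.80 in aggregate.
Group total = 79 + 199.80 = 278.80.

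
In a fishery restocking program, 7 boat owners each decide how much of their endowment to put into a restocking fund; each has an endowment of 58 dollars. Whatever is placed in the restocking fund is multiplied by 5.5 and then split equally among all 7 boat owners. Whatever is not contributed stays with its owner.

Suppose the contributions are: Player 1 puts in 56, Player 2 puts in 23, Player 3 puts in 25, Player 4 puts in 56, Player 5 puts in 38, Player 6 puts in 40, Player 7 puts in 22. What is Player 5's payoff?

224.29 dollars

Total contributed: 56 + 23 + 25 + 56 + 38 + 40 + 22 = 260.
Each receives 5.5 × 260 / 7 = 204.29 from the restocking fund.
Player 5 keeps 58 − 38 = 20, so Player 5's payoff is 20 + 204.29 = 224.29.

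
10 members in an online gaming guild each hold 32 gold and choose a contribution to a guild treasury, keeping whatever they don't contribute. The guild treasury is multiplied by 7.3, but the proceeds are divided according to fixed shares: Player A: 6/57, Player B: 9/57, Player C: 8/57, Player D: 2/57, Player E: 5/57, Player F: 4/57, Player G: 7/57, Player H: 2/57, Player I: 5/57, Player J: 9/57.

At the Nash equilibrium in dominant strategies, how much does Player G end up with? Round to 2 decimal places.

118.06 gold

Player j's private return per contributed unit is 7.3 × (j's share). Contributing is weakly dominant for j when that share is at least 1/7.3 = 0.1370, and contributing 0 is dominant otherwise.
The shares above 0.1370 belong to Player B, Player C and Player J, contributing 32 each; the remaining 7 contribute 0. Total contributed: 96.
Player G keeps 32 and receives 7.3 × 96 × 7/57 = 86.06 from the guild treasury, for a payoff of 118.06.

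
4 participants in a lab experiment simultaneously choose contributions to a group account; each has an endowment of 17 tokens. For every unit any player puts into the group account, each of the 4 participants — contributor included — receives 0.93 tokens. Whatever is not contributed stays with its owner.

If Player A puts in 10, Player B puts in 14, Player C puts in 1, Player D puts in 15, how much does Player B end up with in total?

40.20 tokens

Total contributed: 10 + 14 + 1 + 15 = 40.
Each receives 0.93 × 40 = 37.20 from the group account.
Player B keeps 17 − 14 = 3, so Player B's payoff is 3 + 37.20 = 40.20.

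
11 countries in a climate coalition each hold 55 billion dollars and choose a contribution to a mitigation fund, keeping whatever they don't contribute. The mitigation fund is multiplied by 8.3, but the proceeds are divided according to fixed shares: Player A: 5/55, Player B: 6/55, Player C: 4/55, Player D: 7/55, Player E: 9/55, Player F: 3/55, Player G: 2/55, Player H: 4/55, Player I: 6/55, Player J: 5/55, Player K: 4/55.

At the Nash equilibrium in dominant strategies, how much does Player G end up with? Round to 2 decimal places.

Each unit j contributes comes back to j as 8.3 × (j's share), so j prefers to contribute only if that share exceeds 1/8.3 = 0.1205; otherwise keeping the unit dominates.
Player D and Player E are above the threshold, contributing 55 each; the remaining 9 contribute 0. Total contributed: 110.
Player G keeps 55 and receives 8.3 × 110 × 2/55 = 33.20 from the mitigation fund, for a payoff of 88.20.

88.20 billion dollars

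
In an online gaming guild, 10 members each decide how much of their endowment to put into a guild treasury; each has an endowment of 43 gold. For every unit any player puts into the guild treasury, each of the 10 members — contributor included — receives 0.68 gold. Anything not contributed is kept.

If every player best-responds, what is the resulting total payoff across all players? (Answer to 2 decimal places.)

430.00 gold

The private return per contributed unit is 0.68 < 1, so contributing 0 is dominant for every player. At the Nash equilibrium everyone keeps their 43, and the group total is 10 × 43 = 430.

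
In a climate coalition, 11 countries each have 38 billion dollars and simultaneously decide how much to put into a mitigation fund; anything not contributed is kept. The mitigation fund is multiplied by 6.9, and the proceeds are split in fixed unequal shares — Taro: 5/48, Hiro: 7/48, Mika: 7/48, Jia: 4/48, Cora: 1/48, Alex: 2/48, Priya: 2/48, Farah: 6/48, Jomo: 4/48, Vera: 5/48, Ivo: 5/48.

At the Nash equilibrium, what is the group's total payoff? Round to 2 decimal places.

866.40 billion dollars

Player j's private return per contributed unit is 6.9 × (j's share). Contributing is weakly dominant for j when that share is at least 1/6.9 = 0.1449, and contributing 0 is dominant otherwise.
Hiro and Mika are above the threshold, contributing 38 each; the remaining 9 contribute 0. Total contributed: 76.
The mitigation fund pays out 6.9 × 76 = 524.40 in total (split across the unequal shares, but the aggregate is all that matters for the group sum).
The 9 free-riders keep 38 each, adding 342. Group total = 342 + 524.40 = 866.40.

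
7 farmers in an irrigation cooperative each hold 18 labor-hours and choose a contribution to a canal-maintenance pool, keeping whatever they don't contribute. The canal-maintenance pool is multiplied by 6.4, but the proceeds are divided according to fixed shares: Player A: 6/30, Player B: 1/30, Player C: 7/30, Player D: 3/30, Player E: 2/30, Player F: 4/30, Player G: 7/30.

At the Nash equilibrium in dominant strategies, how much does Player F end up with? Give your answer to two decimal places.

64.08 labor-hours

For player j, contributing a unit is worthwhile iff 6.4 × (j's share) ≥ 1, i.e. iff j's share is at least 0.1563.
Player A, Player C and Player G clear that bar, contributing 18 each; the remaining 4 contribute 0. Total contributed: 54.
Player F keeps 18 and receives 6.4 × 54 × 4/30 = 46.08 from the canal-maintenance pool, for a payoff of 64.08.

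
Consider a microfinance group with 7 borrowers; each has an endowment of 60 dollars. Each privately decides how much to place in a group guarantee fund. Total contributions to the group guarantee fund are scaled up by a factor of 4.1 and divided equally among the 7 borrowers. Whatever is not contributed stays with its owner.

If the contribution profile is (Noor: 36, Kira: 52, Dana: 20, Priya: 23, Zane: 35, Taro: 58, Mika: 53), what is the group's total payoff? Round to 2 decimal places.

1278.70 dollars

Total contributed: 36 + 52 + 20 + 23 + 35 + 58 + 53 = 277; total kept: 7 × 60 − 277 = 143.
The group guarantee fund pays out 4.1 × 277 = 1135.70 in aggregate.
Group total = 143 + 1135.70 = 1278.70.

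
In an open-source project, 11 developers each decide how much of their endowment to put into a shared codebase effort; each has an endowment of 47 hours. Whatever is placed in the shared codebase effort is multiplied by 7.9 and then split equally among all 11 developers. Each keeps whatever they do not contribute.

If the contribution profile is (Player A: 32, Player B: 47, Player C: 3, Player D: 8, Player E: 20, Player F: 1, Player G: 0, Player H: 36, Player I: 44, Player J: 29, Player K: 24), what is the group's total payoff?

Total contributed: 32 + 47 + 3 + 8 + 20 + 1 + 0 + 36 + 44 + 29 + 24 = 244; total kept: 11 × 47 − 244 = 273.
The shared codebase effort pays out 7.9 × 244 = 1927.60 in aggregate.
Group total = 273 + 1927.60 = 2200.60.

2200.60 hours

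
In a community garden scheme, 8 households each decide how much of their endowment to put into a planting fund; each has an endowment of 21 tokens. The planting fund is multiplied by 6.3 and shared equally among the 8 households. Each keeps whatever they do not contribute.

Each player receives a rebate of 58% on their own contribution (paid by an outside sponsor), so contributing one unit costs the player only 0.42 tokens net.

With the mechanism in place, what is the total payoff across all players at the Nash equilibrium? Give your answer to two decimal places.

1155.84 tokens

Under the mechanism each unit contributed yields (6.3/8) / 0.42 = 1.8750 back to its contributor per unit of net cost, which exceeds 1, making full contribution the dominant choice for everyone.
So the Nash equilibrium is full contribution by all 8; the group earns 8 × (21 × 0.58 + 6.3 × 21) = 1155.84.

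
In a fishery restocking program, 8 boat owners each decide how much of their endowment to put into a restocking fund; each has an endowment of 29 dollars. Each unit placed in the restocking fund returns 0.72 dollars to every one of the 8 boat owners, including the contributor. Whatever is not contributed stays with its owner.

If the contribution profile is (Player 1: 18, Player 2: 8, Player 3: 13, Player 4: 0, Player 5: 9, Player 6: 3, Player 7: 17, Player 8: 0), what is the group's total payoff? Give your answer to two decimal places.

555.68 dollars

Total contributed: 18 + 8 + 13 + 0 + 9 + 3 + 17 + 0 = 68; total kept: 8 × 29 − 68 = 164.
The restocking fund pays out 0.72 × 8 × 68 = 391.68 in aggregate.
Group total = 164 + 391.68 = 555.68.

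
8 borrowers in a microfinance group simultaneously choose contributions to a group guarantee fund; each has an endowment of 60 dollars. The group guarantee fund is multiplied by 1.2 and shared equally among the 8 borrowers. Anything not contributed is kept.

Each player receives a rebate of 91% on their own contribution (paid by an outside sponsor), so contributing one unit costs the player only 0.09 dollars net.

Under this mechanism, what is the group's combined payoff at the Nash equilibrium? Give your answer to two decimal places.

1012.80 dollars

Under the mechanism each unit contributed yields (1.2/8) / 0.09 = 1.6667 back to its contributor per unit of net cost, which exceeds 1, making full contribution the dominant choice for everyone.
At the Nash equilibrium everyone contributes 60. Group total payoff = 8 × (60 × 0.91 + 1.2 × 60) = 1012.80.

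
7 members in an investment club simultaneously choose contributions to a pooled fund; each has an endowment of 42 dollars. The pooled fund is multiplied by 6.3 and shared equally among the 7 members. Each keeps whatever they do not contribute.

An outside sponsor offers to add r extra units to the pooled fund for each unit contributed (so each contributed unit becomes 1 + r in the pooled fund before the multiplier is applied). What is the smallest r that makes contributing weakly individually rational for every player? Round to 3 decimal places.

0.111

With matching at rate r, one contributed unit becomes (1 + r) in the pooled fund and returns 6.3 × (1 + r) / 7 to the contributor.
Setting this equal to 1: 1 + r = 7/6.3 = 1.1111.
So the minimum matching rate is r = 1.1111 − 1 = 0.111.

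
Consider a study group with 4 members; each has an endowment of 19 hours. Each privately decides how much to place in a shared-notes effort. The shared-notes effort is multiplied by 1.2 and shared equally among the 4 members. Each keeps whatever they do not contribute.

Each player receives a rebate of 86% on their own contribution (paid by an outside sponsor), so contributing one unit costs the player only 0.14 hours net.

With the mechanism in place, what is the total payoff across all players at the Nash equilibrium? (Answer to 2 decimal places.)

The effective private return per unit is now (1.2/4) / 0.14 = 2.1429 > 1, so every player's dominant strategy flips to full contribution.
At the Nash equilibrium everyone contributes 19. Group total payoff = 4 × (19 × 0.86 + 1.2 × 19) = 156.56.

156.56 hours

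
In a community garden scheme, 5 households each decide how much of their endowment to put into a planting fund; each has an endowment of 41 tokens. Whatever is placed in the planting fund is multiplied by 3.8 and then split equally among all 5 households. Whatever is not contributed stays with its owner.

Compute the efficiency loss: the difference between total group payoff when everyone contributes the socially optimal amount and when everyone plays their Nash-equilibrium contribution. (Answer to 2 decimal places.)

Each contributed unit returns 3.8/5 = 0.7600 to its contributor — below 1 — so contributing 0 is dominant for every player. At the Nash equilibrium everyone keeps their 41, and the group total is 5 × 41 = 205.
Each contributed unit returns 3.800 to the group as a whole (0.7600 to each of 5 players), which exceeds 1, so the social optimum is full contribution: group total = 3.800 × 205 = 779.00.
Efficiency loss = 779.00 − 205 = 574.00.

574.00 tokens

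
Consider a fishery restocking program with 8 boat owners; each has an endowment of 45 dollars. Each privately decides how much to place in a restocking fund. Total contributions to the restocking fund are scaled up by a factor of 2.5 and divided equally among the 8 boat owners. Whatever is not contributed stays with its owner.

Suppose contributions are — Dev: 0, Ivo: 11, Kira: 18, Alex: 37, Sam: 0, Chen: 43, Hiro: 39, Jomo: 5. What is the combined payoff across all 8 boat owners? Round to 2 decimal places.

Total contributed: 0 + 11 + 18 + 37 + 0 + 43 + 39 + 5 = 153; total kept: 8 × 45 − 153 = 207.
The restocking fund pays out 2.5 × 153 = 382.50 in aggregate.
Group total = 207 + 382.50 = 589.50.

589.50 dollars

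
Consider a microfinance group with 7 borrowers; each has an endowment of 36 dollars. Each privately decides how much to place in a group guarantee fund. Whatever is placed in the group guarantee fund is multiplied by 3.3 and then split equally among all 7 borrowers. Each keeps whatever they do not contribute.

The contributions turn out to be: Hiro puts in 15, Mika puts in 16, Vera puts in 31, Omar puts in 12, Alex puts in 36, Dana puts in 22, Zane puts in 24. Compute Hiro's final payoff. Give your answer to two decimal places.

Total contributed: 15 + 16 + 31 + 12 + 36 + 22 + 24 = 156.
Each receives 3.3 × 156 / 7 = 73.54 from the group guarantee fund.
Hiro keeps 36 − 15 = 21, so Hiro's payoff is 21 + 73.54 = 94.54.

94.54 dollars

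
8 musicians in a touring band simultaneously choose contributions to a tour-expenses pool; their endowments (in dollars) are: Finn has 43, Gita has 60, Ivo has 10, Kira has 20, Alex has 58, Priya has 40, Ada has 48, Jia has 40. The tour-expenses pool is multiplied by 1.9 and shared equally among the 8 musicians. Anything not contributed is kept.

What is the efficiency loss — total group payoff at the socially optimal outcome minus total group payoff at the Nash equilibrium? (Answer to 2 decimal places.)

The private return per contributed unit is 1.9/8 = 0.2375 < 1 for every player regardless of endowment, so the Nash equilibrium is zero contribution and the group total is Σ E_j = 43 + 60 + 10 + 20 + 58 + 40 + 48 + 40 = 319.
Each contributed unit returns 1.900 to the group, so the social optimum is full contribution by everyone: group total = 1.900 × 319 = 606.10.
Efficiency loss = (1.900 − 1) × 319 = 287.10.

287.10 dollars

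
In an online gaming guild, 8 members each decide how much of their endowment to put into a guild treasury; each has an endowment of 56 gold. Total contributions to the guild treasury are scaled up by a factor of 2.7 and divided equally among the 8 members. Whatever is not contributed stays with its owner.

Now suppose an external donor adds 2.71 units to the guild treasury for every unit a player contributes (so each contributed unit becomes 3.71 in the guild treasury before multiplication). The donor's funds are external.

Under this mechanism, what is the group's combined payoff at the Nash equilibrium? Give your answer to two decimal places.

4487.62 gold

With the mechanism, a contributed unit returns 2.7 × 3.71 / 8 = 1.2521 per unit of net cost to the contributor — now above 1 — so contributing fully is weakly dominant for every player.
So the Nash equilibrium is full contribution by all 8; the group earns 2.7 × 3.71 × 448 = 4487.62.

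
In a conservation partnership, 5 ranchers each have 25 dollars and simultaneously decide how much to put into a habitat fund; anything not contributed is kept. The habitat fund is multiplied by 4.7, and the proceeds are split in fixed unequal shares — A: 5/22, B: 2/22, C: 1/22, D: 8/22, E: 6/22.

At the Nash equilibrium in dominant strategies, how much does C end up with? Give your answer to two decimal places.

Player j's private return per contributed unit is 4.7 × (j's share). Contributing is weakly dominant for j when that share is at least 1/4.7 = 0.2128, and contributing 0 is dominant otherwise.
A, D and E clear that bar, contributing 25 each; the remaining 2 contribute 0. Total contributed: 75.
C keeps 25 and receives 4.7 × 75 × 1/22 = 16.02 from the habitat fund, for a payoff of 41.02.

41.02 dollars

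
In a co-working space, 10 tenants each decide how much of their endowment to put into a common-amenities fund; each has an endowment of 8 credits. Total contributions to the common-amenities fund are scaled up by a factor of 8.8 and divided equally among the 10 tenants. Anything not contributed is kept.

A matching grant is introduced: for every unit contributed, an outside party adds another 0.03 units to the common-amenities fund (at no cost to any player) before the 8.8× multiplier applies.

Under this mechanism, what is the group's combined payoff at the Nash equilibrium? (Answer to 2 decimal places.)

80.00 credits

The effective private return is 8.8 × 1.03 / 10 = 0.9064, which is still under 1, so the mechanism doesn't change anyone's dominant strategy: zero contribution.
Everyone keeps their endowment and the group total is 10 × 8 = 80.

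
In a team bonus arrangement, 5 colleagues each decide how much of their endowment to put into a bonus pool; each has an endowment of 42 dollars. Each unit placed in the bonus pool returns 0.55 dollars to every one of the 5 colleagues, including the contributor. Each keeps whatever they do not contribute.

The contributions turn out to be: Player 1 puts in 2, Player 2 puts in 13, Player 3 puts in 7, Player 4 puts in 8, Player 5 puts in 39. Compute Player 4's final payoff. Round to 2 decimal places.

Total contributed: 2 + 13 + 7 + 8 + 39 = 69.
Each receives 0.55 × 69 = 37.95 from the bonus pool.
Player 4 keeps 42 − 8 = 34, so Player 4's payoff is 34 + 37.95 = 71.95.

71.95 dollars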